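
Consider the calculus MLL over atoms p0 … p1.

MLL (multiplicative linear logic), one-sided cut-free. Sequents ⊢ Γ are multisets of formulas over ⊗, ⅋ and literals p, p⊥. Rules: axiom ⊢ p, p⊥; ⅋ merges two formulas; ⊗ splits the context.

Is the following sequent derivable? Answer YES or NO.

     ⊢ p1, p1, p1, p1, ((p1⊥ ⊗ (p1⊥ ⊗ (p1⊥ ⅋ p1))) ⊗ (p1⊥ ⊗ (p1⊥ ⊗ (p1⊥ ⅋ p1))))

Derivation (root first):
[⊗]  ⊢ p1, p1, p1, p1, ((p1⊥ ⊗ (p1⊥ ⊗ (p1⊥ ⅋ p1))) ⊗ (p1⊥ ⊗ (p1⊥ ⊗ (p1⊥ ⅋ p1))))
  [⊗]  ⊢ p1, p1, (p1⊥ ⊗ (p1⊥ ⊗ (p1⊥ ⅋ p1)))
    [Ax]  ⊢ p1, p1⊥
    [⊗]  ⊢ p1, (p1⊥ ⊗ (p1⊥ ⅋ p1))
      [Ax]  ⊢ p1, p1⊥
      [⅋]  ⊢ (p1⊥ ⅋ p1)
        [Ax]  ⊢ p1, p1⊥
  [⊗]  ⊢ p1, p1, (p1⊥ ⊗ (p1⊥ ⊗ (p1⊥ ⅋ p1)))
    [Ax]  ⊢ p1, p1⊥
    [⊗]  ⊢ p1, (p1⊥ ⊗ (p1⊥ ⅋ p1))
      [Ax]  ⊢ p1, p1⊥
      [⅋]  ⊢ (p1⊥ ⅋ p1)
        [Ax]  ⊢ p1, p1⊥

Result: YES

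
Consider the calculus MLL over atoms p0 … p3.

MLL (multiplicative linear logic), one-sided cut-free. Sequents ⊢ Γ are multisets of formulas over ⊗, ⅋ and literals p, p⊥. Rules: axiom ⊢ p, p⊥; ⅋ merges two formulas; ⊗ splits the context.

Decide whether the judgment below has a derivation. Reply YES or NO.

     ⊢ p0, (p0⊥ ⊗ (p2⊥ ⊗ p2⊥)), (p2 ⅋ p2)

Proof tree:
[⅋]  ⊢ p0, (p0⊥ ⊗ (p2⊥ ⊗ p2⊥)), (p2 ⅋ p2)
  [⊗]  ⊢ p0, p2, p2, (p0⊥ ⊗ (p2⊥ ⊗ p2⊥))
    [Ax]  ⊢ p0, p0⊥
    [⊗]  ⊢ p2, p2, (p2⊥ ⊗ p2⊥)
      [Ax]  ⊢ p2, p2⊥
      [Ax]  ⊢ p2, p2⊥

Result: YES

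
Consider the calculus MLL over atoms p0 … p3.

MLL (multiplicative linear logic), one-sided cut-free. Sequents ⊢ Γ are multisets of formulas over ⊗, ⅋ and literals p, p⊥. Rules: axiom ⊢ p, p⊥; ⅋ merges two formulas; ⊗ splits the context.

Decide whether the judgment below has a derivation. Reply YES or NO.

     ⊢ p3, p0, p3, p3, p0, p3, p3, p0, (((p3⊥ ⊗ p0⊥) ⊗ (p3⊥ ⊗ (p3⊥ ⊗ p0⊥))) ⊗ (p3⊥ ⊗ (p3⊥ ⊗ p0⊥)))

Derivation trace:
[⊗]  ⊢ p3, p0, p3, p3, p0, p3, p3, p0, (((p3⊥ ⊗ p0⊥) ⊗ (p3⊥ ⊗ (p3⊥ ⊗ p0⊥))) ⊗ (p3⊥ ⊗ (p3⊥ ⊗ p0⊥)))
  [⊗]  ⊢ p3, p0, p3, p3, p0, ((p3⊥ ⊗ p0⊥) ⊗ (p3⊥ ⊗ (p3⊥ ⊗ p0⊥)))
    [⊗]  ⊢ p3, p0, (p3⊥ ⊗ p0⊥)
      [Ax]  ⊢ p3, p3⊥
      [Ax]  ⊢ p0, p0⊥
    [⊗]  ⊢ p3, p3, p0, (p3⊥ ⊗ (p3⊥ ⊗ p0⊥))
      [Ax]  ⊢ p3, p3⊥
      [⊗]  ⊢ p3, p0, (p3⊥ ⊗ p0⊥)
        [Ax]  ⊢ p3, p3⊥
        [Ax]  ⊢ p0, p0⊥
  [⊗]  ⊢ p3, p3, p0, (p3⊥ ⊗ (p3⊥ ⊗ p0⊥))
    [Ax]  ⊢ p3, p3⊥
    [⊗]  ⊢ p3, p0, (p3⊥ ⊗ p0⊥)
      [Ax]  ⊢ p3, p3⊥
      [Ax]  ⊢ p0, p0⊥

Result: YES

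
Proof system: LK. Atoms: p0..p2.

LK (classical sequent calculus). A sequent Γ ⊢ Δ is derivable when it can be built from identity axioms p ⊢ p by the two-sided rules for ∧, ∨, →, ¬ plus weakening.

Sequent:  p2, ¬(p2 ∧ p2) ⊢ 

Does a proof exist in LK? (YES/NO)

Derivation (root first):
[¬L] p2, ¬(p2 ∧ p2) ⊢ 
  [∧R] p2 ⊢ (p2 ∧ p2)
    [Ax] p2 ⊢ p2
    [Ax] p2 ⊢ p2

Result: YES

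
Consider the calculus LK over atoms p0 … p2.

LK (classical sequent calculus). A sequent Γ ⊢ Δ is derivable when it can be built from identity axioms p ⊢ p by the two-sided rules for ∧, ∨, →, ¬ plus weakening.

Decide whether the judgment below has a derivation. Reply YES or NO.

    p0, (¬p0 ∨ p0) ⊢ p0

Derivation trace:
[∨L] p0, (¬p0 ∨ p0) ⊢ p0
  [¬L] p0, ¬p0 ⊢ 
    [Ax] p0 ⊢ p0
  [Ax] p0 ⊢ p0

Result: YES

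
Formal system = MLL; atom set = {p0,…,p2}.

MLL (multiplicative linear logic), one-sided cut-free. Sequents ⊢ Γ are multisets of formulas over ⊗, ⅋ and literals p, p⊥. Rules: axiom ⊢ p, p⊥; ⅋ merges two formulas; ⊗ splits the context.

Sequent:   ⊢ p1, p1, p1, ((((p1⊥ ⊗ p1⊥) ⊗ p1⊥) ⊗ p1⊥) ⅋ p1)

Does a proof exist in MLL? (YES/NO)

Proof tree:
[⅋]  ⊢ p1, p1, p1, ((((p1⊥ ⊗ p1⊥) ⊗ p1⊥) ⊗ p1⊥) ⅋ p1)
  [⊗]  ⊢ p1, p1, p1, p1, (((p1⊥ ⊗ p1⊥) ⊗ p1⊥) ⊗ p1⊥)
    [⊗]  ⊢ p1, p1, p1, ((p1⊥ ⊗ p1⊥) ⊗ p1⊥)
      [⊗]  ⊢ p1, p1, (p1⊥ ⊗ p1⊥)
        [Ax]  ⊢ p1, p1⊥
        [Ax]  ⊢ p1, p1⊥
      [Ax]  ⊢ p1, p1⊥
    [Ax]  ⊢ p1, p1⊥

Result: YES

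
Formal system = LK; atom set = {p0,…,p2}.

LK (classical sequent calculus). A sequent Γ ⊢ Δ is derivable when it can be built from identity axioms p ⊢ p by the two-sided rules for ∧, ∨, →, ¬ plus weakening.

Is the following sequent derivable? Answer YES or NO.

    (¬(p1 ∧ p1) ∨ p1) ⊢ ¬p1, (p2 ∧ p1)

Enumerate valuations to refute Γ ⊢ Δ:
  v=000: Γ:[(¬(p1 ∧ p1) ∨ p1)=T] Δ:[¬p1=T, (p2 ∧ p1)=F] refutes=False
  v=001: Γ:[(¬(p1 ∧ p1) ∨ p1)=T] Δ:[¬p1=T, (p2 ∧ p1)=F] refutes=False
  v=010: Γ:[(¬(p1 ∧ p1) ∨ p1)=T] Δ:[¬p1=F, (p2 ∧ p1)=F] refutes=True  ← countermodel

Result: NO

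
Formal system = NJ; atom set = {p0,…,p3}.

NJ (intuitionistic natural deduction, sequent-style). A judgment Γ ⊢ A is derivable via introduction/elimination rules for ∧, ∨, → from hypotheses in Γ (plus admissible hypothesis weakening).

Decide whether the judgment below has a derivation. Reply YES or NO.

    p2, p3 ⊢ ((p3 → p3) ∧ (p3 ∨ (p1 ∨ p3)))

Derivation trace:
[∧I] p2, p3 ⊢ ((p3 → p3) ∧ (p3 ∨ (p1 ∨ p3)))
  [→I]  ⊢ (p3 → p3)
    [Ax] p3 ⊢ p3
  [Wk] p3, p2 ⊢ (p3 ∨ (p1 ∨ p3))
    [∨I₂] p3 ⊢ (p3 ∨ (p1 ∨ p3))
      [∨I₂] p3 ⊢ (p1 ∨ p3)
        [Ax] p3 ⊢ p3

Result: YES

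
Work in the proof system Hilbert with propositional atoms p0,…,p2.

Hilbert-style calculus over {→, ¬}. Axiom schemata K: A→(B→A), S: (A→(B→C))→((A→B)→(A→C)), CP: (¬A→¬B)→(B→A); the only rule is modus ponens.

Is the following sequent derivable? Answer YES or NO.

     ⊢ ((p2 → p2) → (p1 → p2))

Enumerate valuations to refute Γ ⊢ Δ:
  v=000: Γ:[] Δ:[((p2 → p2) → (p1 → p2))=T] refutes=False
  v=001: Γ:[] Δ:[((p2 → p2) → (p1 → p2))=T] refutes=False
  v=010: Γ:[] Δ:[((p2 → p2) → (p1 → p2))=F] refutes=True  ← countermodel

Result: NO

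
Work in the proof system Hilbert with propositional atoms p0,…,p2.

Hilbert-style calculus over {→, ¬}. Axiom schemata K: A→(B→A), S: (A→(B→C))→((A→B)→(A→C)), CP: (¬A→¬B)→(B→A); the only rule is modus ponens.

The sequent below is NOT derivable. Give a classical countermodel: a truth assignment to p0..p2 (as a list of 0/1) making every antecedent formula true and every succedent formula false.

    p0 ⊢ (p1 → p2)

Enumerate valuations to refute Γ ⊢ Δ:
  v=000: Γ:[p0=F] Δ:[(p1 → p2)=T] refutes=False
  v=001: Γ:[p0=F] Δ:[(p1 → p2)=T] refutes=False
  v=010: Γ:[p0=F] Δ:[(p1 → p2)=F] refutes=False
  v=011: Γ:[p0=F] Δ:[(p1 → p2)=T] refutes=False
  v=100: Γ:[p0=T] Δ:[(p1 → p2)=T] refutes=False
  v=101: Γ:[p0=T] Δ:[(p1 → p2)=T] refutes=False
  v=110: Γ:[p0=T] Δ:[(p1 → p2)=F] refutes=True  ← countermodel

Result: [1, 1, 0]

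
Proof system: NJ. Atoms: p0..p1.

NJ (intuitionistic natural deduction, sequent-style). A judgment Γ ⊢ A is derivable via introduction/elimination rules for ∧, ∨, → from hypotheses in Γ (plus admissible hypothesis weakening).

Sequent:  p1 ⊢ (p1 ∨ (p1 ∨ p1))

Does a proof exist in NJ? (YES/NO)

Derivation trace:
[∨I₂] p1 ⊢ (p1 ∨ (p1 ∨ p1))
  [∨I₂] p1 ⊢ (p1 ∨ p1)
    [Ax] p1 ⊢ p1

Result: YES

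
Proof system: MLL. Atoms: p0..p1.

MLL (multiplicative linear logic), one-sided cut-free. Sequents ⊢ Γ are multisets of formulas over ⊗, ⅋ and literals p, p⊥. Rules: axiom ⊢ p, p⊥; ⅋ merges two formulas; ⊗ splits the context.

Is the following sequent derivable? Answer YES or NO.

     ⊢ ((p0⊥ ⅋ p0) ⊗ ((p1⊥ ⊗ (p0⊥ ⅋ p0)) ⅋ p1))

Proof tree:
[⊗]  ⊢ ((p0⊥ ⅋ p0) ⊗ ((p1⊥ ⊗ (p0⊥ ⅋ p0)) ⅋ p1))
  [⅋]  ⊢ (p0⊥ ⅋ p0)
    [Ax]  ⊢ p0, p0⊥
  [⅋]  ⊢ ((p1⊥ ⊗ (p0⊥ ⅋ p0)) ⅋ p1)
    [⊗]  ⊢ p1, (p1⊥ ⊗ (p0⊥ ⅋ p0))
      [Ax]  ⊢ p1, p1⊥
      [⅋]  ⊢ (p0⊥ ⅋ p0)
        [Ax]  ⊢ p0, p0⊥

Result: YES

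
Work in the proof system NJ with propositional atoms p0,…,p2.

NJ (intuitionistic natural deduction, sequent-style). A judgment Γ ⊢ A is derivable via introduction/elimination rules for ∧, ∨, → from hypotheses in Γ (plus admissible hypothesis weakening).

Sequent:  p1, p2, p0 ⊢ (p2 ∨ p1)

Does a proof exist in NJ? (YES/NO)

Derivation trace:
[Wk] p1, p2, p0 ⊢ (p2 ∨ p1)
  [∨I₂] p1, p2 ⊢ (p2 ∨ p1)
    [Wk] p1, p2 ⊢ p1
      [Ax] p1 ⊢ p1

Result: YES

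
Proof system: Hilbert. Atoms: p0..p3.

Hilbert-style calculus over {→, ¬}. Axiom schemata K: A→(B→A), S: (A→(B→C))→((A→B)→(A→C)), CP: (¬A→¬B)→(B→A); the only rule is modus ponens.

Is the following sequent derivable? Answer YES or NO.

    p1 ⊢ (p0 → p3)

Truth-table refutation:
  v=0000: Γ:[p1=F] Δ:[(p0 → p3)=T] refutes=False
  v=0001: Γ:[p1=F] Δ:[(p0 → p3)=T] refutes=False
  v=0010: Γ:[p1=F] Δ:[(p0 → p3)=T] refutes=False
  v=0011: Γ:[p1=F] Δ:[(p0 → p3)=T] refutes=False
  v=0100: Γ:[p1=T] Δ:[(p0 → p3)=T] refutes=False
  v=0101: Γ:[p1=T] Δ:[(p0 → p3)=T] refutes=False
  v=0110: Γ:[p1=T] Δ:[(p0 → p3)=T] refutes=False
  v=0111: Γ:[p1=T] Δ:[(p0 → p3)=T] refutes=False
  v=1000: Γ:[p1=F] Δ:[(p0 → p3)=F] refutes=False
  v=1001: Γ:[p1=F] Δ:[(p0 → p3)=T] refutes=False
  v=1010: Γ:[p1=F] Δ:[(p0 → p3)=F] refutes=False
  v=1011: Γ:[p1=F] Δ:[(p0 → p3)=T] refutes=False
  v=1100: Γ:[p1=T] Δ:[(p0 → p3)=F] refutes=True  ← countermodel

Result: NO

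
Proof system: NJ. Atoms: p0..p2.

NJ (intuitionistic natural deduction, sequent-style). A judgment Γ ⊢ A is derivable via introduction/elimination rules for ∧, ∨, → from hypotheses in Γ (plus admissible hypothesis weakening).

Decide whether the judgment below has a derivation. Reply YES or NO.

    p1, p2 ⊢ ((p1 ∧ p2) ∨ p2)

Proof tree:
[∨I₁] p1, p2 ⊢ ((p1 ∧ p2) ∨ p2)
  [∧I] p1, p2 ⊢ (p1 ∧ p2)
    [Ax] p1 ⊢ p1
    [Ax] p2 ⊢ p2

Result: YES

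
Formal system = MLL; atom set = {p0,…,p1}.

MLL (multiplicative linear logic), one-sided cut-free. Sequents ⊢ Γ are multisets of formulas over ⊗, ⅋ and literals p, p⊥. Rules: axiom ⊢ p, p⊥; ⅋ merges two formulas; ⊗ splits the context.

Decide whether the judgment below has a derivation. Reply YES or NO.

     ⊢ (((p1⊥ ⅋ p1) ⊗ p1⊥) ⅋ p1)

Proof tree:
[⅋]  ⊢ (((p1⊥ ⅋ p1) ⊗ p1⊥) ⅋ p1)
  [⊗]  ⊢ p1, ((p1⊥ ⅋ p1) ⊗ p1⊥)
    [⅋]  ⊢ (p1⊥ ⅋ p1)
      [Ax]  ⊢ p1, p1⊥
    [Ax]  ⊢ p1, p1⊥

Result: YES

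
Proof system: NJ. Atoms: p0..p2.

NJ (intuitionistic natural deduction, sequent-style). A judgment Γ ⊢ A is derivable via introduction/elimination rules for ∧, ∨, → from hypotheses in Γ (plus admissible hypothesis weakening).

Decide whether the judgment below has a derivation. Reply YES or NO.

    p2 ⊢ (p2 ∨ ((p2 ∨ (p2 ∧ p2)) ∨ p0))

Derivation (root first):
[∨I₂] p2 ⊢ (p2 ∨ ((p2 ∨ (p2 ∧ p2)) ∨ p0))
  [∨I₁] p2 ⊢ ((p2 ∨ (p2 ∧ p2)) ∨ p0)
    [∨I₂] p2 ⊢ (p2 ∨ (p2 ∧ p2))
      [∧I] p2 ⊢ (p2 ∧ p2)
        [Ax] p2 ⊢ p2
        [Ax] p2 ⊢ p2

Result: YES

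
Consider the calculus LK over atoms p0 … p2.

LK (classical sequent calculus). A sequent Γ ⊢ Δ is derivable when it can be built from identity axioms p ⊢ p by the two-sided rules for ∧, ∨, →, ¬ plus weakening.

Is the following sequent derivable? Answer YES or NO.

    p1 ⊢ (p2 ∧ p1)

Enumerate valuations to refute Γ ⊢ Δ:
  v=000: Γ:[p1=F] Δ:[(p2 ∧ p1)=F] refutes=False
  v=001: Γ:[p1=F] Δ:[(p2 ∧ p1)=F] refutes=False
  v=010: Γ:[p1=T] Δ:[(p2 ∧ p1)=F] refutes=True  ← countermodel

Result: NO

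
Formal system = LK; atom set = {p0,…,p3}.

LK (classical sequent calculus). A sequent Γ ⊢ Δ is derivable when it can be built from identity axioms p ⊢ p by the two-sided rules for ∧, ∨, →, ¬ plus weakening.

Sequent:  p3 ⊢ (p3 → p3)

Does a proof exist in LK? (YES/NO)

Derivation trace:
[WL] p3 ⊢ (p3 → p3)
  [→R]  ⊢ (p3 → p3)
    [Ax] p3 ⊢ p3

Result: YES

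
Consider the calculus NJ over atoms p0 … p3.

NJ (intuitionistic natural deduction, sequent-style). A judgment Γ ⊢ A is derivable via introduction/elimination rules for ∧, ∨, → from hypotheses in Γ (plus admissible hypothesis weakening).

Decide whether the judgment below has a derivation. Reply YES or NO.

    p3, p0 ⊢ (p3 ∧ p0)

Proof tree:
[∧I] p3, p0 ⊢ (p3 ∧ p0)
  [Ax] p3 ⊢ p3
  [Wk] p0, p0 ⊢ p0
    [Ax] p0 ⊢ p0

Result: YES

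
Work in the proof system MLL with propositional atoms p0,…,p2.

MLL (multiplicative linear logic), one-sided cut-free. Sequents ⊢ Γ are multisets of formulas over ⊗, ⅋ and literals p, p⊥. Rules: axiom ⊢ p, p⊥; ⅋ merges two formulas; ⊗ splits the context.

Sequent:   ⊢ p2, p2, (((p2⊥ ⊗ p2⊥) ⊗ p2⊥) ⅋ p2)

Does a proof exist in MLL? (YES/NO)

Derivation trace:
[⅋]  ⊢ p2, p2, (((p2⊥ ⊗ p2⊥) ⊗ p2⊥) ⅋ p2)
  [⊗]  ⊢ p2, p2, p2, ((p2⊥ ⊗ p2⊥) ⊗ p2⊥)
    [⊗]  ⊢ p2, p2, (p2⊥ ⊗ p2⊥)
      [Ax]  ⊢ p2, p2⊥
      [Ax]  ⊢ p2, p2⊥
    [Ax]  ⊢ p2, p2⊥

Result: YES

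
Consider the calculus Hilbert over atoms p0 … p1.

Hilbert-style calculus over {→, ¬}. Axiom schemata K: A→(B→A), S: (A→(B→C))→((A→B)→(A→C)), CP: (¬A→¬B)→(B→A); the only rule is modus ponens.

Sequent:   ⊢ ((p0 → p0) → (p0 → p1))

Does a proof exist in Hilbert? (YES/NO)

Truth-table refutation:
  v=00: Γ:[] Δ:[((p0 → p0) → (p0 → p1))=T] refutes=False
  v=01: Γ:[] Δ:[((p0 → p0) → (p0 → p1))=T] refutes=False
  v=10: Γ:[] Δ:[((p0 → p0) → (p0 → p1))=F] refutes=True  ← countermodel

Result: NO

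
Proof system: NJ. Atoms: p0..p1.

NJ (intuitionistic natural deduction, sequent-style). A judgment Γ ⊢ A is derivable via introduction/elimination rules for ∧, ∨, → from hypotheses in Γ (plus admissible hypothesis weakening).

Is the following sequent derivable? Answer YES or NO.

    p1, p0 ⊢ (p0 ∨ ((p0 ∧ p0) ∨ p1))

Derivation trace:
[∨I₂] p1, p0 ⊢ (p0 ∨ ((p0 ∧ p0) ∨ p1))
  [∨I₁] p1, p0 ⊢ ((p0 ∧ p0) ∨ p1)
    [∧I] p1, p0 ⊢ (p0 ∧ p0)
      [Wk] p0, p1 ⊢ p0
        [Ax] p0 ⊢ p0
      [Ax] p0 ⊢ p0

Result: YES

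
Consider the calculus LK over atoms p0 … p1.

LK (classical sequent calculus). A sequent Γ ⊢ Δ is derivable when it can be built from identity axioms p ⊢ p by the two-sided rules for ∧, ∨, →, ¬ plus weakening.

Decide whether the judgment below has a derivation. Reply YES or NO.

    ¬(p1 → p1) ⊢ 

Derivation (root first):
[¬L] ¬(p1 → p1) ⊢ 
  [→R]  ⊢ (p1 → p1)
    [Ax] p1 ⊢ p1

Result: YES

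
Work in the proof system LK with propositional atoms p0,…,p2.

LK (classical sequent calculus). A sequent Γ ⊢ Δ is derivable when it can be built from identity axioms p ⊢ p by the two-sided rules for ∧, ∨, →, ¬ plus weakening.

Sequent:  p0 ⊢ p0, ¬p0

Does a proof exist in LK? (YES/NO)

Proof tree:
[¬R] p0 ⊢ p0, ¬p0
  [WL] p0, p0 ⊢ p0
    [Ax] p0 ⊢ p0

Result: YES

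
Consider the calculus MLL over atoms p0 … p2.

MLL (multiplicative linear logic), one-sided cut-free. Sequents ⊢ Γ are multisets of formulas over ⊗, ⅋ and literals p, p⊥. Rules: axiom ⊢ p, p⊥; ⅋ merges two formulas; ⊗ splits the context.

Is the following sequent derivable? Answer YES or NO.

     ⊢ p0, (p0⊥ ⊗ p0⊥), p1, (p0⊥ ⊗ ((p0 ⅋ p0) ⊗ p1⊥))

Proof tree:
[⊗]  ⊢ p0, (p0⊥ ⊗ p0⊥), p1, (p0⊥ ⊗ ((p0 ⅋ p0) ⊗ p1⊥))
  [Ax]  ⊢ p0, p0⊥
  [⊗]  ⊢ (p0⊥ ⊗ p0⊥), p1, ((p0 ⅋ p0) ⊗ p1⊥)
    [⅋]  ⊢ (p0⊥ ⊗ p0⊥), (p0 ⅋ p0)
      [⊗]  ⊢ p0, p0, (p0⊥ ⊗ p0⊥)
        [Ax]  ⊢ p0, p0⊥
        [Ax]  ⊢ p0, p0⊥
    [Ax]  ⊢ p1, p1⊥

Result: YES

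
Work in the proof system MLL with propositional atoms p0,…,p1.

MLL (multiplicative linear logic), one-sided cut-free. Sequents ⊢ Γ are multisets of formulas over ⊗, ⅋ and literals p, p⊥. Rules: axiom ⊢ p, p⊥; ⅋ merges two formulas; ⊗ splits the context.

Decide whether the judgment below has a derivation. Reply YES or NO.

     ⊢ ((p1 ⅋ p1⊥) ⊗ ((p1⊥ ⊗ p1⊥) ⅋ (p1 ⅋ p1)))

Proof tree:
[⊗]  ⊢ ((p1 ⅋ p1⊥) ⊗ ((p1⊥ ⊗ p1⊥) ⅋ (p1 ⅋ p1)))
  [⅋]  ⊢ (p1 ⅋ p1⊥)
    [Ax]  ⊢ p1, p1⊥
  [⅋]  ⊢ ((p1⊥ ⊗ p1⊥) ⅋ (p1 ⅋ p1))
    [⅋]  ⊢ (p1⊥ ⊗ p1⊥), (p1 ⅋ p1)
      [⊗]  ⊢ p1, p1, (p1⊥ ⊗ p1⊥)
        [Ax]  ⊢ p1, p1⊥
        [Ax]  ⊢ p1, p1⊥

Result: YES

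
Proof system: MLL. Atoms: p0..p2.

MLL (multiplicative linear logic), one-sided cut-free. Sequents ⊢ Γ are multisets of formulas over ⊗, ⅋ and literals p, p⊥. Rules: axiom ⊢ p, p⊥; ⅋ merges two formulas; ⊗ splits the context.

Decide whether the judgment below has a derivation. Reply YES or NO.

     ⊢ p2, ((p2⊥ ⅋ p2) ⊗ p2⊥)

Derivation trace:
[⊗]  ⊢ p2, ((p2⊥ ⅋ p2) ⊗ p2⊥)
  [⅋]  ⊢ (p2⊥ ⅋ p2)
    [Ax]  ⊢ p2, p2⊥
  [Ax]  ⊢ p2, p2⊥

Result: YES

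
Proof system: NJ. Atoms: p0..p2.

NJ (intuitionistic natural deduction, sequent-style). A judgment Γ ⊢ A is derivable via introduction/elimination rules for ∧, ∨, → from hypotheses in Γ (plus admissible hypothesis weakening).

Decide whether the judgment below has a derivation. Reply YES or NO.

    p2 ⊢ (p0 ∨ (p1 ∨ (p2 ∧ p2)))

Derivation (root first):
[∨I₂] p2 ⊢ (p0 ∨ (p1 ∨ (p2 ∧ p2)))
  [∨I₂] p2 ⊢ (p1 ∨ (p2 ∧ p2))
    [∧I] p2 ⊢ (p2 ∧ p2)
      [Ax] p2 ⊢ p2
      [Ax] p2 ⊢ p2

Result: YES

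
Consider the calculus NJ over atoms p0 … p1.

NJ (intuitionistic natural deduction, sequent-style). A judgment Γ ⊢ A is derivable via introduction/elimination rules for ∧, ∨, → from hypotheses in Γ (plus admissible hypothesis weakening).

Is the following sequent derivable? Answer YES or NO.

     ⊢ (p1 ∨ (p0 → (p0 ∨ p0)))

Derivation (root first):
[∨I₂]  ⊢ (p1 ∨ (p0 → (p0 ∨ p0)))
  [→I]  ⊢ (p0 → (p0 ∨ p0))
    [∨I₂] p0 ⊢ (p0 ∨ p0)
      [Ax] p0 ⊢ p0

Result: YES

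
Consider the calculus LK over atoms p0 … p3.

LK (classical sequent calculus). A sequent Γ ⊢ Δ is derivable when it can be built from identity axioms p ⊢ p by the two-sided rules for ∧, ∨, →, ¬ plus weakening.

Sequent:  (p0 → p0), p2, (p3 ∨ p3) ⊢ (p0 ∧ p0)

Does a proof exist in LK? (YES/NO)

Search for a countermodel by truth-table:
  v=0000: Γ:[(p0 → p0)=T, p2=F, (p3 ∨ p3)=F] Δ:[(p0 ∧ p0)=F] refutes=False
  v=0001: Γ:[(p0 → p0)=T, p2=F, (p3 ∨ p3)=T] Δ:[(p0 ∧ p0)=F] refutes=False
  v=0010: Γ:[(p0 → p0)=T, p2=T, (p3 ∨ p3)=F] Δ:[(p0 ∧ p0)=F] refutes=False
  v=0011: Γ:[(p0 → p0)=T, p2=T, (p3 ∨ p3)=T] Δ:[(p0 ∧ p0)=F] refutes=True  ← countermodel

Result: NO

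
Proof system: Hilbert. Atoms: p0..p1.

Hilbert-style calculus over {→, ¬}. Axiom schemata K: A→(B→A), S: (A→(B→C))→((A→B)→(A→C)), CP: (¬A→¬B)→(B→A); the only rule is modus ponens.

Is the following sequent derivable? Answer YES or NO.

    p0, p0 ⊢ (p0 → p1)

Truth-table refutation:
  v=00: Γ:[p0=F, p0=F] Δ:[(p0 → p1)=T] refutes=False
  v=01: Γ:[p0=F, p0=F] Δ:[(p0 → p1)=T] refutes=False
  v=10: Γ:[p0=T, p0=T] Δ:[(p0 → p1)=F] refutes=True  ← countermodel

Result: NO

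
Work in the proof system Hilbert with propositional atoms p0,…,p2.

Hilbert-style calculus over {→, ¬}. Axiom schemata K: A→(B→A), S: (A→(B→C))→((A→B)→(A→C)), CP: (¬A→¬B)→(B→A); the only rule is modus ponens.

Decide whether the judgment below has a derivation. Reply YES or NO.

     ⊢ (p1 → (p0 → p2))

Enumerate valuations to refute Γ ⊢ Δ:
  v=000: Γ:[] Δ:[(p1 → (p0 → p2))=T] refutes=False
  v=001: Γ:[] Δ:[(p1 → (p0 → p2))=T] refutes=False
  v=010: Γ:[] Δ:[(p1 → (p0 → p2))=T] refutes=False
  v=011: Γ:[] Δ:[(p1 → (p0 → p2))=T] refutes=False
  v=100: Γ:[] Δ:[(p1 → (p0 → p2))=T] refutes=False
  v=101: Γ:[] Δ:[(p1 → (p0 → p2))=T] refutes=False
  v=110: Γ:[] Δ:[(p1 → (p0 → p2))=F] refutes=True  ← countermodel

Result: NO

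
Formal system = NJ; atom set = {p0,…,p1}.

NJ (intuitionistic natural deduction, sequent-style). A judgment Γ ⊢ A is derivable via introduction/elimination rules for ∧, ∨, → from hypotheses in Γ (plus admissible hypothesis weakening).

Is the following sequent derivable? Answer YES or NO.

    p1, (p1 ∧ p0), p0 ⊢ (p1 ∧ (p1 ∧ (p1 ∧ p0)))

Proof tree:
[∧I] p1, (p1 ∧ p0), p0 ⊢ (p1 ∧ (p1 ∧ (p1 ∧ p0)))
  [Ax] p1 ⊢ p1
  [∧I] p1, (p1 ∧ p0), p0 ⊢ (p1 ∧ (p1 ∧ p0))
    [Ax] p1 ⊢ p1
    [Wk] p1, p0, (p1 ∧ p0) ⊢ (p1 ∧ p0)
      [∧I] p1, p0 ⊢ (p1 ∧ p0)
        [Ax] p1 ⊢ p1
        [Ax] p0 ⊢ p0

Result: YES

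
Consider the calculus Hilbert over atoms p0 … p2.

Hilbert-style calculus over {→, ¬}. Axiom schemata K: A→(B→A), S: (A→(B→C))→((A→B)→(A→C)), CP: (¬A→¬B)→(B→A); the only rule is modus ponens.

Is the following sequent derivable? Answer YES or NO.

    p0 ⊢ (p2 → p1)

Truth-table refutation:
  v=000: Γ:[p0=F] Δ:[(p2 → p1)=T] refutes=False
  v=001: Γ:[p0=F] Δ:[(p2 → p1)=F] refutes=False
  v=010: Γ:[p0=F] Δ:[(p2 → p1)=T] refutes=False
  v=011: Γ:[p0=F] Δ:[(p2 → p1)=T] refutes=False
  v=100: Γ:[p0=T] Δ:[(p2 → p1)=T] refutes=False
  v=101: Γ:[p0=T] Δ:[(p2 → p1)=F] refutes=True  ← countermodel

Result: NO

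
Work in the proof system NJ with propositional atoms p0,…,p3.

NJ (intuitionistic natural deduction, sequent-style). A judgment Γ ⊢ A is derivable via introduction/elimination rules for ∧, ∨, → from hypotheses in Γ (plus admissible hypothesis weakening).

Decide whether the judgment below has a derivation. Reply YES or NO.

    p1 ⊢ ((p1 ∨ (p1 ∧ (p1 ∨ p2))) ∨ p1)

Proof tree:
[∨I₁] p1 ⊢ ((p1 ∨ (p1 ∧ (p1 ∨ p2))) ∨ p1)
  [∨I₂] p1 ⊢ (p1 ∨ (p1 ∧ (p1 ∨ p2)))
    [∧I] p1 ⊢ (p1 ∧ (p1 ∨ p2))
      [Ax] p1 ⊢ p1
      [∨I₁] p1 ⊢ (p1 ∨ p2)
        [Ax] p1 ⊢ p1

Result: YES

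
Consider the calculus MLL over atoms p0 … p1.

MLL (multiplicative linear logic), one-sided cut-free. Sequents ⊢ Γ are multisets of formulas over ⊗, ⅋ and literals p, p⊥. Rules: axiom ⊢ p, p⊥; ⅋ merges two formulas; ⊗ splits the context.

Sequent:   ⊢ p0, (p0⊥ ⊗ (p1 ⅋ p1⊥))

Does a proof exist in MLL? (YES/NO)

Derivation (root first):
[⊗]  ⊢ p0, (p0⊥ ⊗ (p1 ⅋ p1⊥))
  [Ax]  ⊢ p0, p0⊥
  [⅋]  ⊢ (p1 ⅋ p1⊥)
    [Ax]  ⊢ p1, p1⊥

Result: YES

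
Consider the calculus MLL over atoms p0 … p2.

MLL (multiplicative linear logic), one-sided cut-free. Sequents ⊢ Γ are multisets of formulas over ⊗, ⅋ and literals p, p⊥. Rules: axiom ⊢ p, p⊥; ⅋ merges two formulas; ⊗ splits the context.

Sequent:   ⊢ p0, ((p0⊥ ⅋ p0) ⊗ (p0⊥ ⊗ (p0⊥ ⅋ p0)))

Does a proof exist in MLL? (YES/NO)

Proof tree:
[⊗]  ⊢ p0, ((p0⊥ ⅋ p0) ⊗ (p0⊥ ⊗ (p0⊥ ⅋ p0)))
  [⅋]  ⊢ (p0⊥ ⅋ p0)
    [Ax]  ⊢ p0, p0⊥
  [⊗]  ⊢ p0, (p0⊥ ⊗ (p0⊥ ⅋ p0))
    [Ax]  ⊢ p0, p0⊥
    [⅋]  ⊢ (p0⊥ ⅋ p0)
      [Ax]  ⊢ p0, p0⊥

Result: YES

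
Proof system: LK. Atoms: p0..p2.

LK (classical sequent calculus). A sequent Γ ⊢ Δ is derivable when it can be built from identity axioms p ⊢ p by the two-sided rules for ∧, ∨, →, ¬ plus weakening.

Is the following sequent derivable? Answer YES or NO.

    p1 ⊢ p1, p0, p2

Proof tree:
[WR] p1 ⊢ p1, p0, p2
  [WR] p1 ⊢ p1, p0
    [Ax] p1 ⊢ p1

Result: YES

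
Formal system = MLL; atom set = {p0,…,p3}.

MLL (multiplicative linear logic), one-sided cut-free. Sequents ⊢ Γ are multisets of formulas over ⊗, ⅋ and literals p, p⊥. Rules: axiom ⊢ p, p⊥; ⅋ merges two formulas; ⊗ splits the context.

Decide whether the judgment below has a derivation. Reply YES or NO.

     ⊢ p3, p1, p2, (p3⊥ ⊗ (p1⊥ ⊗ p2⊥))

Proof tree:
[⊗]  ⊢ p3, p1, p2, (p3⊥ ⊗ (p1⊥ ⊗ p2⊥))
  [Ax]  ⊢ p3, p3⊥
  [⊗]  ⊢ p1, p2, (p1⊥ ⊗ p2⊥)
    [Ax]  ⊢ p1, p1⊥
    [Ax]  ⊢ p2, p2⊥

Result: YES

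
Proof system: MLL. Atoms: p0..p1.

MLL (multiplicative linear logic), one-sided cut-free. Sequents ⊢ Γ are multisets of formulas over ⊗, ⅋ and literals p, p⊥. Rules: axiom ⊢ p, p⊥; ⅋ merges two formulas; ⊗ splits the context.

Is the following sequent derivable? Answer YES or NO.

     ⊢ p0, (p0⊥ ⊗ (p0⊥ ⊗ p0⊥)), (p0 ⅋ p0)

Derivation (root first):
[⅋]  ⊢ p0, (p0⊥ ⊗ (p0⊥ ⊗ p0⊥)), (p0 ⅋ p0)
  [⊗]  ⊢ p0, p0, p0, (p0⊥ ⊗ (p0⊥ ⊗ p0⊥))
    [Ax]  ⊢ p0, p0⊥
    [⊗]  ⊢ p0, p0, (p0⊥ ⊗ p0⊥)
      [Ax]  ⊢ p0, p0⊥
      [Ax]  ⊢ p0, p0⊥

Result: YES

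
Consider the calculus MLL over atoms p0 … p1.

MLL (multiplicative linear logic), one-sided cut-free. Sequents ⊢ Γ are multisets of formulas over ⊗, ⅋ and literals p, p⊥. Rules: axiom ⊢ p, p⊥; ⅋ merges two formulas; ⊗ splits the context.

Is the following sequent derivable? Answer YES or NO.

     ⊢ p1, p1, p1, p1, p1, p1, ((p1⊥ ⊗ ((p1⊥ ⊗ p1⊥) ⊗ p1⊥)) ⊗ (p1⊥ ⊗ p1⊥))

Proof tree:
[⊗]  ⊢ p1, p1, p1, p1, p1, p1, ((p1⊥ ⊗ ((p1⊥ ⊗ p1⊥) ⊗ p1⊥)) ⊗ (p1⊥ ⊗ p1⊥))
  [⊗]  ⊢ p1, p1, p1, p1, (p1⊥ ⊗ ((p1⊥ ⊗ p1⊥) ⊗ p1⊥))
    [Ax]  ⊢ p1, p1⊥
    [⊗]  ⊢ p1, p1, p1, ((p1⊥ ⊗ p1⊥) ⊗ p1⊥)
      [⊗]  ⊢ p1, p1, (p1⊥ ⊗ p1⊥)
        [Ax]  ⊢ p1, p1⊥
        [Ax]  ⊢ p1, p1⊥
      [Ax]  ⊢ p1, p1⊥
  [⊗]  ⊢ p1, p1, (p1⊥ ⊗ p1⊥)
    [Ax]  ⊢ p1, p1⊥
    [Ax]  ⊢ p1, p1⊥

Result: YES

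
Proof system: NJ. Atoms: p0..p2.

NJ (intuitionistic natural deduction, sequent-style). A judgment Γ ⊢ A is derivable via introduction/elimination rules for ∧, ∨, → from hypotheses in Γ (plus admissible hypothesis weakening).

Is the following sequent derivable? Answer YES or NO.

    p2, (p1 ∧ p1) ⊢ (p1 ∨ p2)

Proof tree:
[Wk] p2, (p1 ∧ p1) ⊢ (p1 ∨ p2)
  [∨I₂] p2 ⊢ (p1 ∨ p2)
    [Ax] p2 ⊢ p2

Result: YES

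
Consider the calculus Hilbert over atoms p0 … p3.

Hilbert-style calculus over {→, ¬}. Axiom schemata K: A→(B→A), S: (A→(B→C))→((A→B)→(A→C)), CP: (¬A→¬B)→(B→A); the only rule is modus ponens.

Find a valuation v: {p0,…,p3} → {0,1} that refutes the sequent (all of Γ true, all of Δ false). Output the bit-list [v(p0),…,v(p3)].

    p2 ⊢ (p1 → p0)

Search for a countermodel by truth-table:
  v=0000: Γ:[p2=F] Δ:[(p1 → p0)=T] refutes=False
  v=0001: Γ:[p2=F] Δ:[(p1 → p0)=T] refutes=False
  v=0010: Γ:[p2=T] Δ:[(p1 → p0)=T] refutes=False
  v=0011: Γ:[p2=T] Δ:[(p1 → p0)=T] refutes=False
  v=0100: Γ:[p2=F] Δ:[(p1 → p0)=F] refutes=False
  v=0101: Γ:[p2=F] Δ:[(p1 → p0)=F] refutes=False
  v=0110: Γ:[p2=T] Δ:[(p1 → p0)=F] refutes=True  ← countermodel

Result: [0, 1, 1, 0]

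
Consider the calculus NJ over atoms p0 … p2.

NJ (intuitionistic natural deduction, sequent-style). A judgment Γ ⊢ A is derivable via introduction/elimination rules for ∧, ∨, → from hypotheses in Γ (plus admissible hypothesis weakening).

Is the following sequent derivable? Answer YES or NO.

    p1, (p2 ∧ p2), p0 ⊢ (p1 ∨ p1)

Derivation trace:
[∨I₁] p1, (p2 ∧ p2), p0 ⊢ (p1 ∨ p1)
  [Wk] p1, (p2 ∧ p2), p0 ⊢ p1
    [Wk] p1, (p2 ∧ p2) ⊢ p1
      [Ax] p1 ⊢ p1

Result: YES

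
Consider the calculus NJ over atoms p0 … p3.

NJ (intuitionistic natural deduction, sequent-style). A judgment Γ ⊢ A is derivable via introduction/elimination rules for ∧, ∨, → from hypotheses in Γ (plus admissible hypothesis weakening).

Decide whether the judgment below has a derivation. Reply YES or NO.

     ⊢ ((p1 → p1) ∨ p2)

Derivation (root first):
[∨I₁]  ⊢ ((p1 → p1) ∨ p2)
  [→I]  ⊢ (p1 → p1)
    [Ax] p1 ⊢ p1

Result: YES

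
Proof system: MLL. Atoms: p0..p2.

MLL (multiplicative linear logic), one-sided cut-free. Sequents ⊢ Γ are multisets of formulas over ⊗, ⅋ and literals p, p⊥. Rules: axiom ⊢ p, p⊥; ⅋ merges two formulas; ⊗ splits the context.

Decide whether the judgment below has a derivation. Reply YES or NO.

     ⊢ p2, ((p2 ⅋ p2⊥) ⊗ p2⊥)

Derivation (root first):
[⊗]  ⊢ p2, ((p2 ⅋ p2⊥) ⊗ p2⊥)
  [⅋]  ⊢ (p2 ⅋ p2⊥)
    [Ax]  ⊢ p2, p2⊥
  [Ax]  ⊢ p2, p2⊥

Result: YES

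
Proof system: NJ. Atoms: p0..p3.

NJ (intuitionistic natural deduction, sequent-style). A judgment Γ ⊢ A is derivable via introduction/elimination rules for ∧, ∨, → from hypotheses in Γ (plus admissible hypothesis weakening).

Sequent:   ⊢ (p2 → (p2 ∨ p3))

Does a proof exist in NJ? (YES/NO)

Derivation (root first):
[→I]  ⊢ (p2 → (p2 ∨ p3))
  [∨I₁] p2 ⊢ (p2 ∨ p3)
    [Ax] p2 ⊢ p2

Result: YES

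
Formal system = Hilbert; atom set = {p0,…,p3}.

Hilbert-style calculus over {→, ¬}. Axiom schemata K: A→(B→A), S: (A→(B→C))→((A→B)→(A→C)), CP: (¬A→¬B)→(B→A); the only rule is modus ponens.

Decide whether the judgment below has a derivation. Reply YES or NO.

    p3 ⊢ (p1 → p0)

Search for a countermodel by truth-table:
  v=0000: Γ:[p3=F] Δ:[(p1 → p0)=T] refutes=False
  v=0001: Γ:[p3=T] Δ:[(p1 → p0)=T] refutes=False
  v=0010: Γ:[p3=F] Δ:[(p1 → p0)=T] refutes=False
  v=0011: Γ:[p3=T] Δ:[(p1 → p0)=T] refutes=False
  v=0100: Γ:[p3=F] Δ:[(p1 → p0)=F] refutes=False
  v=0101: Γ:[p3=T] Δ:[(p1 → p0)=F] refutes=True  ← countermodel

Result: NO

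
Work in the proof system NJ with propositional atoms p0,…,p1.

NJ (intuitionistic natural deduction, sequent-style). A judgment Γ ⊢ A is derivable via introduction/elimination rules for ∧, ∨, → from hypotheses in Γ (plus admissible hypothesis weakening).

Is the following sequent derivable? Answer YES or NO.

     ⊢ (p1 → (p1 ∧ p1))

Proof tree:
[→I]  ⊢ (p1 → (p1 ∧ p1))
  [∧I] p1 ⊢ (p1 ∧ p1)
    [Ax] p1 ⊢ p1
    [Ax] p1 ⊢ p1

Result: YES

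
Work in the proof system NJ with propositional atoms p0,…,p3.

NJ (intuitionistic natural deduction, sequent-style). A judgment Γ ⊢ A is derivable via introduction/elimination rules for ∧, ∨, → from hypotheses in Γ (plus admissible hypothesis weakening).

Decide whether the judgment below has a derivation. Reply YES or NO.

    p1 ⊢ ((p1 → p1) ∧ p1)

Derivation (root first):
[∧I] p1 ⊢ ((p1 → p1) ∧ p1)
  [→I]  ⊢ (p1 → p1)
    [Ax] p1 ⊢ p1
  [Ax] p1 ⊢ p1

Result: YES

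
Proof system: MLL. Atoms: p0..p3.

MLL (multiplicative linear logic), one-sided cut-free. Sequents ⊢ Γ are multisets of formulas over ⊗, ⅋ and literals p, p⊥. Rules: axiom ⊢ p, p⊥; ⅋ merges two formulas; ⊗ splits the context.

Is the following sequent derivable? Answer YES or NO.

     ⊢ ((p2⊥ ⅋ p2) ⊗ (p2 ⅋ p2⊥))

Proof tree:
[⊗]  ⊢ ((p2⊥ ⅋ p2) ⊗ (p2 ⅋ p2⊥))
  [⅋]  ⊢ (p2⊥ ⅋ p2)
    [Ax]  ⊢ p2, p2⊥
  [⅋]  ⊢ (p2 ⅋ p2⊥)
    [Ax]  ⊢ p2, p2⊥

Result: YES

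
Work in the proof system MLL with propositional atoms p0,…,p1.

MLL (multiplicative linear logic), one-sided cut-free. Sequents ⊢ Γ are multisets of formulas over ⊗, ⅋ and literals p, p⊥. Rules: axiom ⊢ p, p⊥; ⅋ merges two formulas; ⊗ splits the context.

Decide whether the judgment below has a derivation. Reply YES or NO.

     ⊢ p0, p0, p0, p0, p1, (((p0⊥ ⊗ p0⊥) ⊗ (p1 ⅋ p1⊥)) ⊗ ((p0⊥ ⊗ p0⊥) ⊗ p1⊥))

Derivation (root first):
[⊗]  ⊢ p0, p0, p0, p0, p1, (((p0⊥ ⊗ p0⊥) ⊗ (p1 ⅋ p1⊥)) ⊗ ((p0⊥ ⊗ p0⊥) ⊗ p1⊥))
  [⊗]  ⊢ p0, p0, ((p0⊥ ⊗ p0⊥) ⊗ (p1 ⅋ p1⊥))
    [⊗]  ⊢ p0, p0, (p0⊥ ⊗ p0⊥)
      [Ax]  ⊢ p0, p0⊥
      [Ax]  ⊢ p0, p0⊥
    [⅋]  ⊢ (p1 ⅋ p1⊥)
      [Ax]  ⊢ p1, p1⊥
  [⊗]  ⊢ p0, p0, p1, ((p0⊥ ⊗ p0⊥) ⊗ p1⊥)
    [⊗]  ⊢ p0, p0, (p0⊥ ⊗ p0⊥)
      [Ax]  ⊢ p0, p0⊥
      [Ax]  ⊢ p0, p0⊥
    [Ax]  ⊢ p1, p1⊥

Result: YES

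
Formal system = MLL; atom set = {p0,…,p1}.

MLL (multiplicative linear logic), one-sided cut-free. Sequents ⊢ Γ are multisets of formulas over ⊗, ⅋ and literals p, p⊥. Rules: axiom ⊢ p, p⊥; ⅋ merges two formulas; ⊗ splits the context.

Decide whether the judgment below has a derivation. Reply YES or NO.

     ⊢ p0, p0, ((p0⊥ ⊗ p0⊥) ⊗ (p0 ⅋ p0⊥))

Proof tree:
[⊗]  ⊢ p0, p0, ((p0⊥ ⊗ p0⊥) ⊗ (p0 ⅋ p0⊥))
  [⊗]  ⊢ p0, p0, (p0⊥ ⊗ p0⊥)
    [Ax]  ⊢ p0, p0⊥
    [Ax]  ⊢ p0, p0⊥
  [⅋]  ⊢ (p0 ⅋ p0⊥)
    [Ax]  ⊢ p0, p0⊥

Result: YES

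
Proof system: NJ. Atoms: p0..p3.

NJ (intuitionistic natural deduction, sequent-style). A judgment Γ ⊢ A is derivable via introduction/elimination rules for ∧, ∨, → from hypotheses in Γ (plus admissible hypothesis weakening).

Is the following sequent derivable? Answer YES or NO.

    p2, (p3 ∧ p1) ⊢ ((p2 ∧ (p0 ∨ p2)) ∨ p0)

Proof tree:
[∨I₁] p2, (p3 ∧ p1) ⊢ ((p2 ∧ (p0 ∨ p2)) ∨ p0)
  [∧I] p2, (p3 ∧ p1) ⊢ (p2 ∧ (p0 ∨ p2))
    [Ax] p2 ⊢ p2
    [Wk] p2, (p3 ∧ p1) ⊢ (p0 ∨ p2)
      [∨I₂] p2 ⊢ (p0 ∨ p2)
        [Ax] p2 ⊢ p2

Result: YES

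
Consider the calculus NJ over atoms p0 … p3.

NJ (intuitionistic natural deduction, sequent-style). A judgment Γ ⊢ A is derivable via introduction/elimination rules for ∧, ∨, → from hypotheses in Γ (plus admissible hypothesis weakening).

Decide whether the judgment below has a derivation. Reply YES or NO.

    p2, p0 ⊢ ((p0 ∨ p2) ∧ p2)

Derivation (root first):
[∧I] p2, p0 ⊢ ((p0 ∨ p2) ∧ p2)
  [∨I₁] p0 ⊢ (p0 ∨ p2)
    [Ax] p0 ⊢ p0
  [Ax] p2 ⊢ p2

Result: YES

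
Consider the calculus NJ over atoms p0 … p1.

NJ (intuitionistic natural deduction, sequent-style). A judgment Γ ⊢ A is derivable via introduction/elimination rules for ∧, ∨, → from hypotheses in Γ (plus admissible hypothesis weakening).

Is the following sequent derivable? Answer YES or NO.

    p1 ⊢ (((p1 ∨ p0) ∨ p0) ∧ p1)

Derivation (root first):
[∧I] p1 ⊢ (((p1 ∨ p0) ∨ p0) ∧ p1)
  [∨I₁] p1 ⊢ ((p1 ∨ p0) ∨ p0)
    [∨I₁] p1 ⊢ (p1 ∨ p0)
      [Ax] p1 ⊢ p1
  [Ax] p1 ⊢ p1

Result: YES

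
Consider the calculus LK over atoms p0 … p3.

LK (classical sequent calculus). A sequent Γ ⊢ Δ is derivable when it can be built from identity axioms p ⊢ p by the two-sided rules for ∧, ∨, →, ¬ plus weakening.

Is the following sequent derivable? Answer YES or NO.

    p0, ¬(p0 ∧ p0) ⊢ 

Derivation trace:
[¬L] p0, ¬(p0 ∧ p0) ⊢ 
  [∧R] p0 ⊢ (p0 ∧ p0)
    [Ax] p0 ⊢ p0
    [Ax] p0 ⊢ p0

Result: YES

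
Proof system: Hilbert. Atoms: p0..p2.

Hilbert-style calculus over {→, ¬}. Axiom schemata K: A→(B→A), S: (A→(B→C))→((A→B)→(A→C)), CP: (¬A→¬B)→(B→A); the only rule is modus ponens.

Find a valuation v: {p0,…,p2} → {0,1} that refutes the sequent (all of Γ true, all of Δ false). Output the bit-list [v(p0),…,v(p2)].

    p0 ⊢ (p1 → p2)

Search for a countermodel by truth-table:
  v=000: Γ:[p0=F] Δ:[(p1 → p2)=T] refutes=False
  v=001: Γ:[p0=F] Δ:[(p1 → p2)=T] refutes=False
  v=010: Γ:[p0=F] Δ:[(p1 → p2)=F] refutes=False
  v=011: Γ:[p0=F] Δ:[(p1 → p2)=T] refutes=False
  v=100: Γ:[p0=T] Δ:[(p1 → p2)=T] refutes=False
  v=101: Γ:[p0=T] Δ:[(p1 → p2)=T] refutes=False
  v=110: Γ:[p0=T] Δ:[(p1 → p2)=F] refutes=True  ← countermodel

Result: [1, 1, 0]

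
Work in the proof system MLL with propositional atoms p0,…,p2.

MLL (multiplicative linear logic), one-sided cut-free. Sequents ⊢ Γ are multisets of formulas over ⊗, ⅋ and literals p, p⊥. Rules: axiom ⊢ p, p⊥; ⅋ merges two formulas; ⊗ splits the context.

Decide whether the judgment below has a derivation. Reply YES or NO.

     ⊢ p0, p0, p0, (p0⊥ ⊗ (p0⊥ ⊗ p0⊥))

Proof tree:
[⊗]  ⊢ p0, p0, p0, (p0⊥ ⊗ (p0⊥ ⊗ p0⊥))
  [Ax]  ⊢ p0, p0⊥
  [⊗]  ⊢ p0, p0, (p0⊥ ⊗ p0⊥)
    [Ax]  ⊢ p0, p0⊥
    [Ax]  ⊢ p0, p0⊥

Result: YES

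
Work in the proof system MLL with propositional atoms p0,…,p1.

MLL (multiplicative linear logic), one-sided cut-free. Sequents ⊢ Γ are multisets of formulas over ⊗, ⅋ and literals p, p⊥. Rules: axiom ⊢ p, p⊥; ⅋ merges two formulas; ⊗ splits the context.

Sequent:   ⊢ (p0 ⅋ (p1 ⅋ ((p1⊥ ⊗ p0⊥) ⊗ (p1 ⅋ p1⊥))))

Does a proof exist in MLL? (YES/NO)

Derivation trace:
[⅋]  ⊢ (p0 ⅋ (p1 ⅋ ((p1⊥ ⊗ p0⊥) ⊗ (p1 ⅋ p1⊥))))
  [⅋]  ⊢ p0, (p1 ⅋ ((p1⊥ ⊗ p0⊥) ⊗ (p1 ⅋ p1⊥)))
    [⊗]  ⊢ p1, p0, ((p1⊥ ⊗ p0⊥) ⊗ (p1 ⅋ p1⊥))
      [⊗]  ⊢ p1, p0, (p1⊥ ⊗ p0⊥)
        [Ax]  ⊢ p1, p1⊥
        [Ax]  ⊢ p0, p0⊥
      [⅋]  ⊢ (p1 ⅋ p1⊥)
        [Ax]  ⊢ p1, p1⊥

Result: YES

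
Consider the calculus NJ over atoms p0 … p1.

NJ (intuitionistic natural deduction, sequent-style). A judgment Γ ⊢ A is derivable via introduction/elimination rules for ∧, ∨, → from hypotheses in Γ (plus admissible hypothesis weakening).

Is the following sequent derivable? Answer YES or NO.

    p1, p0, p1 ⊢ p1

Derivation (root first):
[Wk] p1, p0, p1 ⊢ p1
  [Wk] p1, p0 ⊢ p1
    [Ax] p1 ⊢ p1

Result: YES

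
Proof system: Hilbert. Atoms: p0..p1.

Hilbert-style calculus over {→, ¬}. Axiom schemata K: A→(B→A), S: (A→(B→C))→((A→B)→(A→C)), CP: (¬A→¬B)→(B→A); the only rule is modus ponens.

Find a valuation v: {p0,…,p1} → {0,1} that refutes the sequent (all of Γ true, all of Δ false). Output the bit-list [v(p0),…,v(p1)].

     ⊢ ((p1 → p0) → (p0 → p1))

Enumerate valuations to refute Γ ⊢ Δ:
  v=00: Γ:[] Δ:[((p1 → p0) → (p0 → p1))=T] refutes=False
  v=01: Γ:[] Δ:[((p1 → p0) → (p0 → p1))=T] refutes=False
  v=10: Γ:[] Δ:[((p1 → p0) → (p0 → p1))=F] refutes=True  ← countermodel

Result: [1, 0]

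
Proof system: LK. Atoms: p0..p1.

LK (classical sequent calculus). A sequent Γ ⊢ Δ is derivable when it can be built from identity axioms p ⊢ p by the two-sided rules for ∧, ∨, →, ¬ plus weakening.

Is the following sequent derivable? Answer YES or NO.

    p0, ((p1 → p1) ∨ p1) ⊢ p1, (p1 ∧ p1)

Enumerate valuations to refute Γ ⊢ Δ:
  v=00: Γ:[p0=F, ((p1 → p1) ∨ p1)=T] Δ:[p1=F, (p1 ∧ p1)=F] refutes=False
  v=01: Γ:[p0=F, ((p1 → p1) ∨ p1)=T] Δ:[p1=T, (p1 ∧ p1)=T] refutes=False
  v=10: Γ:[p0=T, ((p1 → p1) ∨ p1)=T] Δ:[p1=F, (p1 ∧ p1)=F] refutes=True  ← countermodel

Result: NO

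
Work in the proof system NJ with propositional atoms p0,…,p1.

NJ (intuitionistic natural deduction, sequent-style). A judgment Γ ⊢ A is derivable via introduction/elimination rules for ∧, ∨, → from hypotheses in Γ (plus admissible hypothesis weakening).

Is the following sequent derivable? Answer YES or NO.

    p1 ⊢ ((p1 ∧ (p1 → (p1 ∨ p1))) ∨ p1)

Derivation (root first):
[∨I₁] p1 ⊢ ((p1 ∧ (p1 → (p1 ∨ p1))) ∨ p1)
  [∧I] p1 ⊢ (p1 ∧ (p1 → (p1 ∨ p1)))
    [Ax] p1 ⊢ p1
    [→I]  ⊢ (p1 → (p1 ∨ p1))
      [∨I₂] p1 ⊢ (p1 ∨ p1)
        [Ax] p1 ⊢ p1

Result: YES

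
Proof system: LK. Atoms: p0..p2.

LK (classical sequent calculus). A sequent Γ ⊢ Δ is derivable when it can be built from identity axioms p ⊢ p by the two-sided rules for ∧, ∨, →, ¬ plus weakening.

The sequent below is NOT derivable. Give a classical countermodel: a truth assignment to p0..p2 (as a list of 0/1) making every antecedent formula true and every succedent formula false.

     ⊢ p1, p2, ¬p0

Search for a countermodel by truth-table:
  v=000: Γ:[] Δ:[p1=F, p2=F, ¬p0=T] refutes=False
  v=001: Γ:[] Δ:[p1=F, p2=T, ¬p0=T] refutes=False
  v=010: Γ:[] Δ:[p1=T, p2=F, ¬p0=T] refutes=False
  v=011: Γ:[] Δ:[p1=T, p2=T, ¬p0=T] refutes=False
  v=100: Γ:[] Δ:[p1=F, p2=F, ¬p0=F] refutes=True  ← countermodel

Result: [1, 0, 0]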